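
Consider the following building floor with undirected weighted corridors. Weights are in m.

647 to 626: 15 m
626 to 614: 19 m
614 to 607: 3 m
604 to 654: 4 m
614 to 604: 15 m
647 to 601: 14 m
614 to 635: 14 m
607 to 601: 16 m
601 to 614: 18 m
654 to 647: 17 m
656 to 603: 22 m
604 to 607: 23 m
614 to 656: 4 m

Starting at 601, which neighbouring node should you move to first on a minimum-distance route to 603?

Candidate routes:
601 → 647 → 654 → 604 → 614 → 656 → 603: 14+17+4+15+4+22 = 76
601 → 607 → 614 → 656 → 603: 16+3+4+22 = 45
601 → 614 → 656 → 603: 18+4+22 = 44
601 → 647 → 626 → 614 → 656 → 603: 14+15+19+4+22 = 74
The minimum is 44 m via 601 → 614 → 656 → 603.
So from 601 the first move is to 614.

614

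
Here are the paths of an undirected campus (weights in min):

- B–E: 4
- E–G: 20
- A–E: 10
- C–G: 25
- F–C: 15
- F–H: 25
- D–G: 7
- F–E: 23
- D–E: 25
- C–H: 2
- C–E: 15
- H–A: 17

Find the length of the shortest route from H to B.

Enumerating some paths:
H - A - E - B: 17+10+4 = 31
H - C - F - E - B: 2+15+23+4 = 44
H - C - E - B: 2+15+4 = 21
H - C - G - E - B: 2+25+20+4 = 51
Cheapest is H - C - E - B at 21 min.

21 min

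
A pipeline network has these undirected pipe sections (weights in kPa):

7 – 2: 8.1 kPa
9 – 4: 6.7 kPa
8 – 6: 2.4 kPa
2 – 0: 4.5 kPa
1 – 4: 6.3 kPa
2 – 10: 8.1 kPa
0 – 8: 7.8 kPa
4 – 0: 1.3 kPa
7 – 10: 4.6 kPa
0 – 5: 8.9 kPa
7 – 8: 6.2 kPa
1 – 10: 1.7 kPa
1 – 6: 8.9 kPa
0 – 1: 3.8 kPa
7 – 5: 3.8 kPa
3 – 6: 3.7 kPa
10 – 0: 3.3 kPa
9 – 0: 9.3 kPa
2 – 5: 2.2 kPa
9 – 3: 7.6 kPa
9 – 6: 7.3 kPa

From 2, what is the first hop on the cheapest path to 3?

Candidate routes:
2 - 0 - 4 - 9 - 3: 4.5+1.3+6.7+7.6 = 20.1
2 - 5 - 7 - 8 - 6 - 3: 2.2+3.8+6.2+2.4+3.7 = 18.3
2 - 0 - 8 - 6 - 3: 4.5+7.8+2.4+3.7 = 18.4
2 - 7 - 8 - 6 - 3: 8.1+6.2+2.4+3.7 = 20.4
Cheapest is 2 - 5 - 7 - 8 - 6 - 3 at 18.3 kPa.
So from 2 the first move is to 5.

5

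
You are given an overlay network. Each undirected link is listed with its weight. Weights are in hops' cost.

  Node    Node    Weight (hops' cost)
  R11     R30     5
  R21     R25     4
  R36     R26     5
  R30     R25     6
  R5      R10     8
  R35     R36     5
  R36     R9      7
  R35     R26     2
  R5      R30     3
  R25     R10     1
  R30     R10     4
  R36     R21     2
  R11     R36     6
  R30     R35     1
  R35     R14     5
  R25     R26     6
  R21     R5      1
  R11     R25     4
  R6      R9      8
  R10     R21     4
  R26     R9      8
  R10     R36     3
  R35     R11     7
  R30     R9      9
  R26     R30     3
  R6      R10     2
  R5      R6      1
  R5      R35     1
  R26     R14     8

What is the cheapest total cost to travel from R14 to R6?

Shortest distances from R14:
R14: 0
R35: 5  (via R14)
R30: 6  (via R35)
R5: 6  (via R35)
R6: 7  (via R5)
Shortest route: R14 → R35 → R5 → R6 = 7 hops' cost.

7 hops' cost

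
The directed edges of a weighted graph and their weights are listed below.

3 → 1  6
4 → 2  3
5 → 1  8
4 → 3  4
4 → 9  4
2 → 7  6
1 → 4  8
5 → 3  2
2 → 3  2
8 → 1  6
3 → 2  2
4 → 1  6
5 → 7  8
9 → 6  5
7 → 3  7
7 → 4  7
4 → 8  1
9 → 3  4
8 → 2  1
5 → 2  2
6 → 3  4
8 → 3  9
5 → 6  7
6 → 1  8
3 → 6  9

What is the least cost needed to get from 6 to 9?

20

Candidate routes:
6 - 3 - 1 - 4 - 9: 4+6+8+4 = 22
6 - 1 - 4 - 9: 8+8+4 = 20
The minimum is 20 via 6 - 1 - 4 - 9.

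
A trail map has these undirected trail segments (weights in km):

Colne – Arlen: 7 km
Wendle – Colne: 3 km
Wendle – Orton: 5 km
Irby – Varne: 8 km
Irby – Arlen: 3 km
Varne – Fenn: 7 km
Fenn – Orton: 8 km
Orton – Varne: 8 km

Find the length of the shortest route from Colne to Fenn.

Enumerating some paths:
Colne → Wendle → Orton → Fenn: 3+5+8 = 16
Colne → Wendle → Orton → Varne → Fenn: 3+5+8+7 = 23
Colne → Arlen → Irby → Varne → Orton → Fenn: 7+3+8+8+8 = 34
Colne → Arlen → Irby → Varne → Fenn: 7+3+8+7 = 25
The minimum is 16 km via Colne → Wendle → Orton → Fenn.

16 km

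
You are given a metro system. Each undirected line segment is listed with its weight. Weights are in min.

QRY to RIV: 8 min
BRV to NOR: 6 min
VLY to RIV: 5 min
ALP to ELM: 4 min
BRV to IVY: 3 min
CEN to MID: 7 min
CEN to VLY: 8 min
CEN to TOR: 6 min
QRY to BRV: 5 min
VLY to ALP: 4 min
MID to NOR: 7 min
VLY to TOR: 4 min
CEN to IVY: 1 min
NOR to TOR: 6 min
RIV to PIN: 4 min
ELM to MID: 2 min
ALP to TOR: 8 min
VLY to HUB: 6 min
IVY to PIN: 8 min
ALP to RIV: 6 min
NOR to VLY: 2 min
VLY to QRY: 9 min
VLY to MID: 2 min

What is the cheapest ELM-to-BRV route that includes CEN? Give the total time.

Best ELM to CEN: ELM–MID–CEN costing 9
Best CEN to BRV: CEN–IVY–BRV costing 4
Total via CEN: 9 + 4 = 13 min.

13 min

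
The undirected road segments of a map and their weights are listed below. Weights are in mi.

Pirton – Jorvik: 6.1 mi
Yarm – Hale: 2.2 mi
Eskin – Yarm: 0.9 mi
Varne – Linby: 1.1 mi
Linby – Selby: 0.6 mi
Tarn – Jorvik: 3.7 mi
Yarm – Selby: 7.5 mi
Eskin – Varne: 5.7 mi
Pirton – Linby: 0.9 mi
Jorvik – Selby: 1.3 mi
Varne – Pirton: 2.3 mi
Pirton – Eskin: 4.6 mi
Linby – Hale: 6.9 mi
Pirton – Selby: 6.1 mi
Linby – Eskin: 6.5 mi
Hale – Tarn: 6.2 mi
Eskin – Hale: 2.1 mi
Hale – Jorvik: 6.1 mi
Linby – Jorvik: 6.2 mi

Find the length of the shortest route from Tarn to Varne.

6.7 mi

Settle nodes by increasing distance from Tarn:
Tarn: 0
Jorvik: 3.7  (via Tarn)
Selby: 5  (via Jorvik)
Linby: 5.6  (via Selby)
Hale: 6.2  (via Tarn)
Pirton: 6.5  (via Linby)
Varne: 6.7  (via Linby)
Shortest route: Tarn–Jorvik–Selby–Linby–Varne = 6.7 mi.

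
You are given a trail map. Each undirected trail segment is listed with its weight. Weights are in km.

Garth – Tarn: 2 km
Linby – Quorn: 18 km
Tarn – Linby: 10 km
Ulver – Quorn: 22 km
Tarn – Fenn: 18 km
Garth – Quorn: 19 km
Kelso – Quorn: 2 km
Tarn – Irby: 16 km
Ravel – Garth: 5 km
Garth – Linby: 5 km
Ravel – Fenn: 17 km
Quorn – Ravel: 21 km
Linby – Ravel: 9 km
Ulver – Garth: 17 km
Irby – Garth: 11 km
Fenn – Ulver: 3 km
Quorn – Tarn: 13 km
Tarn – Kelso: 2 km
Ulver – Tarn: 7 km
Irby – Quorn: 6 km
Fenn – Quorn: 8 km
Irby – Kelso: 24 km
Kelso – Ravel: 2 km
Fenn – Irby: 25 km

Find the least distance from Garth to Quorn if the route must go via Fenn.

Best Garth to Fenn: Garth → Tarn → Ulver → Fenn costing 12
Best Fenn to Quorn: Fenn → Quorn costing 8
Total via Fenn: 12 + 8 = 20 km.

20 km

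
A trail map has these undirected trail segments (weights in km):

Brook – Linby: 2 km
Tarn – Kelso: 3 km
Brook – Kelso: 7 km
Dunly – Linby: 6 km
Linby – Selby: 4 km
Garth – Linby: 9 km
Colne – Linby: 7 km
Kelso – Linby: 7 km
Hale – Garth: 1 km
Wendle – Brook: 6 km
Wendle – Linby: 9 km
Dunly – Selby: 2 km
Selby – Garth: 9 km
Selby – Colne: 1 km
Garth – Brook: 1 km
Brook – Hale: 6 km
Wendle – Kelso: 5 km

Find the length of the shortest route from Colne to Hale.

9 km

Shortest distances from Colne:
Colne: 0
Selby: 1  (via Colne)
Dunly: 3  (via Selby)
Linby: 5  (via Selby)
Brook: 7  (via Linby)
Garth: 8  (via Brook)
Hale: 9  (via Garth)
Shortest route: Colne–Selby–Linby–Brook–Garth–Hale = 9 km.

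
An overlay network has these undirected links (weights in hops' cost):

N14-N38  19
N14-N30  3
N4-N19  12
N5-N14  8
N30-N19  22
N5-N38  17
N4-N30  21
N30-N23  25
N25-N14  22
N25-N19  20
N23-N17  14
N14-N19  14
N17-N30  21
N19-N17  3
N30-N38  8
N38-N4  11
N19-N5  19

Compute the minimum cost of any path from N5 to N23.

36 hops' cost

Settle nodes by increasing distance from N5:
N5: 0
N14: 8  (via N5)
N30: 11  (via N14)
N38: 17  (via N5)
N19: 19  (via N5)
N17: 22  (via N19)
N4: 28  (via N38)
N25: 30  (via N14)
N23: 36  (via N30)
Shortest route: N5 → N14 → N30 → N23 = 36 hops' cost.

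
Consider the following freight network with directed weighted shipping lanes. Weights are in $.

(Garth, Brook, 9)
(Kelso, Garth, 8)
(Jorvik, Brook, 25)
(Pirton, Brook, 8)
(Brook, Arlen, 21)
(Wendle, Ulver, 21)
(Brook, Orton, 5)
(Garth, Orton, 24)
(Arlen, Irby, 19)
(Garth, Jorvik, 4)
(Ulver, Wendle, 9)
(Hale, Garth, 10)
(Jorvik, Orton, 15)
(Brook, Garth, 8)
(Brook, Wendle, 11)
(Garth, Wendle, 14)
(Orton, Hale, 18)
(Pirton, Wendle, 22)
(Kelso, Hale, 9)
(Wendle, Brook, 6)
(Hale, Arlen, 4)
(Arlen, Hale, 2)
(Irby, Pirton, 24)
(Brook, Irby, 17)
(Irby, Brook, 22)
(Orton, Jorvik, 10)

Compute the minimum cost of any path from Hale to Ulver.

Shortest distances from Hale:
Hale: 0
Arlen: 4  (via Hale)
Garth: 10  (via Hale)
Jorvik: 14  (via Garth)
Brook: 19  (via Garth)
Irby: 23  (via Arlen)
Orton: 24  (via Brook)
Wendle: 24  (via Garth)
Ulver: 45  (via Wendle)
Shortest route: Hale–Garth–Wendle–Ulver = $45.

$45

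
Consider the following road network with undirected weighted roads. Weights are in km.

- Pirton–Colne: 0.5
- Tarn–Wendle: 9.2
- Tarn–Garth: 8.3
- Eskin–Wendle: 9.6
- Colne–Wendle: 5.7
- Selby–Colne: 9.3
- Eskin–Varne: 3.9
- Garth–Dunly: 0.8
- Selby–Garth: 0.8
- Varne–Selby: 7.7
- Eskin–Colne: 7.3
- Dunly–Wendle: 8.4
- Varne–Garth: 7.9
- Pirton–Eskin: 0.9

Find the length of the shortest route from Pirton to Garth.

10.6 km

Shortest distances from Pirton:
Pirton: 0
Colne: 0.5  (via Pirton)
Eskin: 0.9  (via Pirton)
Varne: 4.8  (via Eskin)
Wendle: 6.2  (via Colne)
Selby: 9.8  (via Colne)
Garth: 10.6  (via Selby)
Shortest route: Pirton → Colne → Selby → Garth = 10.6 km.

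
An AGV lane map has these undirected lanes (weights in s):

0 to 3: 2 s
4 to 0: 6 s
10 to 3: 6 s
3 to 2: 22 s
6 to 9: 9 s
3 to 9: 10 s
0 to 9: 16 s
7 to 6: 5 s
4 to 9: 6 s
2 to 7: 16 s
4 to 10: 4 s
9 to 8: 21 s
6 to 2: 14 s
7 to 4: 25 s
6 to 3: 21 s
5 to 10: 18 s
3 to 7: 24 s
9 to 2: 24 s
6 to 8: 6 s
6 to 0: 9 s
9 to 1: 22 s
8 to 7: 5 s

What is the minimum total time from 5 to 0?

26 s

Candidate routes:
5 → 10 → 4 → 0: 18+4+6 = 28
5 → 10 → 3 → 0: 18+6+2 = 26
5 → 10 → 4 → 9 → 0: 18+4+6+16 = 44
5 → 10 → 4 → 9 → 3 → 0: 18+4+6+10+2 = 40
Cheapest is 5 → 10 → 3 → 0 at 26 s.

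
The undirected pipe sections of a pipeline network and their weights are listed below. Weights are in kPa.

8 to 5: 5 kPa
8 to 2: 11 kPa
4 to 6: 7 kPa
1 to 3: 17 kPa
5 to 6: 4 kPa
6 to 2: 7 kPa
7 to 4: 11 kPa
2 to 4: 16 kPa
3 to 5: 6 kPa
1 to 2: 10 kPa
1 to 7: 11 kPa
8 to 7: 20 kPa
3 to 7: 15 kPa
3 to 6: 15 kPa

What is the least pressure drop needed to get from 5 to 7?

Settle nodes by increasing distance from 5:
5: 0
6: 4  (via 5)
8: 5  (via 5)
3: 6  (via 5)
2: 11  (via 6)
4: 11  (via 6)
1: 21  (via 2)
7: 21  (via 3)
Shortest route: 5–3–7 = 21 kPa.

21 kPa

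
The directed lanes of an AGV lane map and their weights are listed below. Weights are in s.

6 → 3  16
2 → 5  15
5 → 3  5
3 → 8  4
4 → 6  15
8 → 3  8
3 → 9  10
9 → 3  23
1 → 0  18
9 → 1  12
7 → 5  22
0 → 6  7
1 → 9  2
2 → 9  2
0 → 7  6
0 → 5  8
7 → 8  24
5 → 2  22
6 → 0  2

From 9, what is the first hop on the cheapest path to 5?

Candidate routes:
9 - 1 - 0 - 7 - 5: 12+18+6+22 = 58
9 - 1 - 0 - 5: 12+18+8 = 38
Cheapest is 9 - 1 - 0 - 5 at 38 s.
So from 9 the first move is to 1.

1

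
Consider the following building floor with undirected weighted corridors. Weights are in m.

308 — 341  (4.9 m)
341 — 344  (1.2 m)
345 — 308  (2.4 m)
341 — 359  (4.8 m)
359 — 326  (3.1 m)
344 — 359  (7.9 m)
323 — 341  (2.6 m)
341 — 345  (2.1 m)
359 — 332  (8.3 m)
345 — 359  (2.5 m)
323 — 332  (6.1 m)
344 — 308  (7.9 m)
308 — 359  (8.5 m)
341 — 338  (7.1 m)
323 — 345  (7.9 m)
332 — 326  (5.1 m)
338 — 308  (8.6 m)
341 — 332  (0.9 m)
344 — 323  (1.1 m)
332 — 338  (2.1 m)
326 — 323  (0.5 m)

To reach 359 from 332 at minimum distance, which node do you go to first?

Enumerating some paths:
332 - 341 - 359: 0.9+4.8 = 5.7
332 - 341 - 323 - 326 - 359: 0.9+2.6+0.5+3.1 = 7.1
332 - 341 - 344 - 323 - 326 - 359: 0.9+1.2+1.1+0.5+3.1 = 6.8
332 - 341 - 345 - 359: 0.9+2.1+2.5 = 5.5
The minimum is 5.5 m via 332 - 341 - 345 - 359.
So from 332 the first move is to 341.

341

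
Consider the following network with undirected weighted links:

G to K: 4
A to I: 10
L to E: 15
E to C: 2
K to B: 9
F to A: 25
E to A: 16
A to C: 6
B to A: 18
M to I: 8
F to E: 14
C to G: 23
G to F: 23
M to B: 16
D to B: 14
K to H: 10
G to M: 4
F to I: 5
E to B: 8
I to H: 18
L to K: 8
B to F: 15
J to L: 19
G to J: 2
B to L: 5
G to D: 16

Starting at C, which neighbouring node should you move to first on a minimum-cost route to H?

E

Enumerating some paths:
C–E–B–L–K–H: 2+8+5+8+10 = 33
C–E–B–K–H: 2+8+9+10 = 29
C–A–I–H: 6+10+18 = 34
C–E–L–K–H: 2+15+8+10 = 35
Cheapest is C–E–B–K–H at 29.
So from C the first move is to E.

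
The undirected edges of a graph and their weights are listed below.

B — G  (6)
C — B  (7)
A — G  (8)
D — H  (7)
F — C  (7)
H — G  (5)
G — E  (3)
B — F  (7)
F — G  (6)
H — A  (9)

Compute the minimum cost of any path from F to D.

Compare a few routes:
F - G - A - H - D: 6+8+9+7 = 30
F - B - G - H - D: 7+6+5+7 = 25
F - G - H - D: 6+5+7 = 18
The minimum is 18 via F - G - H - D.

18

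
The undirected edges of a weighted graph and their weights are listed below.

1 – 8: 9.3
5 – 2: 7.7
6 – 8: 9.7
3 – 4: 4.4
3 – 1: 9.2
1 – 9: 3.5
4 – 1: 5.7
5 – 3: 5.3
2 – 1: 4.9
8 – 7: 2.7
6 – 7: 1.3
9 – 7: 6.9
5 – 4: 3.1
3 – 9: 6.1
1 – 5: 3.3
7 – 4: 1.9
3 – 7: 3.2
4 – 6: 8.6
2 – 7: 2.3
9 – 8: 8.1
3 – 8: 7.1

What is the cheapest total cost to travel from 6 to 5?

6.3

Compare a few routes:
6–7–4–5: 1.3+1.9+3.1 = 6.3
6–7–3–5: 1.3+3.2+5.3 = 9.8
6–7–2–5: 1.3+2.3+7.7 = 11.3
Cheapest is 6–7–4–5 at 6.3.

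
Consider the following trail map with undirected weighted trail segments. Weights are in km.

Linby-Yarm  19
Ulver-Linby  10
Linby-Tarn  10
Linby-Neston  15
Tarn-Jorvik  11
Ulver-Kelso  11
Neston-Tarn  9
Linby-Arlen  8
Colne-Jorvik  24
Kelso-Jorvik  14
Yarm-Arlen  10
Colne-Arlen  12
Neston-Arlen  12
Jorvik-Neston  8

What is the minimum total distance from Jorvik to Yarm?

Enumerating some paths:
Jorvik → Tarn → Linby → Arlen → Yarm: 11+10+8+10 = 39
Jorvik → Tarn → Linby → Yarm: 11+10+19 = 40
Jorvik → Neston → Arlen → Yarm: 8+12+10 = 30
Cheapest is Jorvik → Neston → Arlen → Yarm at 30 km.

30 km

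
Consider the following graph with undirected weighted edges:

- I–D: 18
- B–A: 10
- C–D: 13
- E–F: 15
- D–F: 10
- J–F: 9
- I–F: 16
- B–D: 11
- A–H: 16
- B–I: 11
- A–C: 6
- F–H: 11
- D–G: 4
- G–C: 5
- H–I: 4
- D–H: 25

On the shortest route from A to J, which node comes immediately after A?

C

Enumerating some paths:
A - H - F - J: 16+11+9 = 36
A - C - G - D - F - J: 6+5+4+10+9 = 34
The minimum is 34 via A - C - G - D - F - J.
So from A the first move is to C.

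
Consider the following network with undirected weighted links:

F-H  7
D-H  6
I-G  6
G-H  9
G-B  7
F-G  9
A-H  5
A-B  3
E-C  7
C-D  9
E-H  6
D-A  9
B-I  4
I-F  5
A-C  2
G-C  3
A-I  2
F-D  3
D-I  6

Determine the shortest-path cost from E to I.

11

Compare a few routes:
E → H → A → I: 6+5+2 = 13
E → C → G → I: 7+3+6 = 16
E → C → A → B → I: 7+2+3+4 = 16
E → C → A → I: 7+2+2 = 11
The minimum is 11 via E → C → A → I.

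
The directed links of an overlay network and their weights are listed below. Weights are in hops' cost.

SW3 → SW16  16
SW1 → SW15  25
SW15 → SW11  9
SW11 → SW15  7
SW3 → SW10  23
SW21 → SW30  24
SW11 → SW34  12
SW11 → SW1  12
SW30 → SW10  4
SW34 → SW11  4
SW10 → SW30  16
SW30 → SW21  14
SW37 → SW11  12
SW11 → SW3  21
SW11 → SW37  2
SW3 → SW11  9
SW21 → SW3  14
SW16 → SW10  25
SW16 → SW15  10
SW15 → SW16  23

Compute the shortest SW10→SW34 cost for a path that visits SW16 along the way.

Best SW10 to SW16: SW10–SW30–SW21–SW3–SW16 costing 60
Shortest SW16→SW34: SW16–SW15–SW11–SW34 = 31
Total via SW16: 60 + 31 = 91 hops' cost.

91 hops' cost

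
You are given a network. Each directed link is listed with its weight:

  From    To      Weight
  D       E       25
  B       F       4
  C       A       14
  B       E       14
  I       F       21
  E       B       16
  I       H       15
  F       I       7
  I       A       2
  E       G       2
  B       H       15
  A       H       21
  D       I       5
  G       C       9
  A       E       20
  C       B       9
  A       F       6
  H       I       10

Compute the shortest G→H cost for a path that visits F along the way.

44

Shortest G→F: G–C–B–F = 22
Shortest F→H: F–I–H = 22
Total via F: 22 + 22 = 44.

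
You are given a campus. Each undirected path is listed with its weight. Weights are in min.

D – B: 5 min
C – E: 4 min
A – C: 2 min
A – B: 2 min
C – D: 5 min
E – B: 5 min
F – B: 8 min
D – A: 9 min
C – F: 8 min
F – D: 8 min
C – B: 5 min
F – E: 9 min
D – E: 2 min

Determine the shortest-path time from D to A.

7 min

Shortest distances from D:
D: 0
E: 2  (via D)
B: 5  (via D)
C: 5  (via D)
A: 7  (via B)
Shortest route: D → B → A = 7 min.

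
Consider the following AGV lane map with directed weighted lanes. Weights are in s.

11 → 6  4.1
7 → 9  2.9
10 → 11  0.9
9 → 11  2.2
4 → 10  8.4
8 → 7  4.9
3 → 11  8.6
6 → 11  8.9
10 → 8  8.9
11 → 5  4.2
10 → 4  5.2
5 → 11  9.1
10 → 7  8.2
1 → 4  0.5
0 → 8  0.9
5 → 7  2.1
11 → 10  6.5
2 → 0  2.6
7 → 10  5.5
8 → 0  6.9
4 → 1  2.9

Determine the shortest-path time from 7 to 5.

Settle nodes by increasing distance from 7:
7: 0
9: 2.9  (via 7)
11: 5.1  (via 9)
10: 5.5  (via 7)
6: 9.2  (via 11)
5: 9.3  (via 11)
Shortest route: 7–9–11–5 = 9.3 s.

9.3 s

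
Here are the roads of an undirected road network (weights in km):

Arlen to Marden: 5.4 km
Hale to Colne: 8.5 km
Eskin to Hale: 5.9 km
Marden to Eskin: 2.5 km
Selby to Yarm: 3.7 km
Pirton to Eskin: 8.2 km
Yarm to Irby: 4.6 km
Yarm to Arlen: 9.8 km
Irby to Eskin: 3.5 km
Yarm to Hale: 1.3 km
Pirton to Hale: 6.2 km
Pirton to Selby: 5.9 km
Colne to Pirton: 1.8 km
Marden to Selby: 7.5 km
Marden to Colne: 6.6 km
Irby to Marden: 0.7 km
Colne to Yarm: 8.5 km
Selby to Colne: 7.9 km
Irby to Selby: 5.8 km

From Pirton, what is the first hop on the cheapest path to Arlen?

Enumerating some paths:
Pirton–Colne–Marden–Arlen: 1.8+6.6+5.4 = 13.8
Pirton–Eskin–Marden–Arlen: 8.2+2.5+5.4 = 16.1
Pirton–Hale–Yarm–Arlen: 6.2+1.3+9.8 = 17.3
Cheapest is Pirton–Colne–Marden–Arlen at 13.8 km.
So from Pirton the first move is to Colne.

Colne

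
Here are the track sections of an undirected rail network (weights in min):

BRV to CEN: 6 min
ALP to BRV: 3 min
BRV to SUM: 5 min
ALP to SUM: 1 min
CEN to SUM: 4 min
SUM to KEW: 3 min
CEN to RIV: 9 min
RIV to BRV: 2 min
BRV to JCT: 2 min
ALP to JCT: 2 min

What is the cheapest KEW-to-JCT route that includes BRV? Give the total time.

9 min

Best KEW to BRV: KEW → SUM → ALP → BRV costing 7
Shortest BRV→JCT: BRV → JCT = 2
Total via BRV: 7 + 2 = 9 min.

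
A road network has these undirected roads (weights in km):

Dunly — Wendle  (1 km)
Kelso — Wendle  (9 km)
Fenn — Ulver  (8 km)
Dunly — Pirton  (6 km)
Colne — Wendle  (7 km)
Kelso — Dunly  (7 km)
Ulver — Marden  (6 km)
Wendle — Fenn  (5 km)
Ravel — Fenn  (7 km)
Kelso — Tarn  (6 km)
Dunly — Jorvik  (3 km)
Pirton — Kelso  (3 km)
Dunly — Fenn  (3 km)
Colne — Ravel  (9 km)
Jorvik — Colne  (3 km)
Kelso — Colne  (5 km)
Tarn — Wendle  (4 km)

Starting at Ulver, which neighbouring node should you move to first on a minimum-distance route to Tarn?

Fenn

Candidate routes:
Ulver → Fenn → Dunly → Kelso → Tarn: 8+3+7+6 = 24
Ulver → Fenn → Dunly → Wendle → Tarn: 8+3+1+4 = 16
Ulver → Fenn → Wendle → Tarn: 8+5+4 = 17
The minimum is 16 km via Ulver → Fenn → Dunly → Wendle → Tarn.
So from Ulver the first move is to Fenn.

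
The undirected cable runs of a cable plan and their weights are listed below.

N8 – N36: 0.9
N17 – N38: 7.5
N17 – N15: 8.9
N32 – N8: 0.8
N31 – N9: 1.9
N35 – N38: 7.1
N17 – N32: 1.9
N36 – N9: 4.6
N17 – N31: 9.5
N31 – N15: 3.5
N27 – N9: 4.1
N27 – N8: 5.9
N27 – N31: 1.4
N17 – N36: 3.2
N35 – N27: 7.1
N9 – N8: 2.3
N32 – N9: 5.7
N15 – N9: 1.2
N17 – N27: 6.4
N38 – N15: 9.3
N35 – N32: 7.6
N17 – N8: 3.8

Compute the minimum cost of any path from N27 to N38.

13.8

Settle nodes by increasing distance from N27:
N27: 0
N31: 1.4  (via N27)
N9: 3.3  (via N31)
N15: 4.5  (via N9)
N8: 5.6  (via N9)
N17: 6.4  (via N27)
N32: 6.4  (via N8)
N36: 6.5  (via N8)
N35: 7.1  (via N27)
N38: 13.8  (via N15)
Shortest route: N27 → N31 → N9 → N15 → N38 = 13.8.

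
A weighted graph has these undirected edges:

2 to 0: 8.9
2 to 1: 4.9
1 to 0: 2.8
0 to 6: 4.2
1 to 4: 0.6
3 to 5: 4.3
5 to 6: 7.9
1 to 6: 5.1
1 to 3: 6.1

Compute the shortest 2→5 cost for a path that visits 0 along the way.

19.8

Best 2 to 0: 2 → 1 → 0 costing 7.7
Shortest 0→5: 0 → 6 → 5 = 12.1
Total via 0: 7.7 + 12.1 = 19.8.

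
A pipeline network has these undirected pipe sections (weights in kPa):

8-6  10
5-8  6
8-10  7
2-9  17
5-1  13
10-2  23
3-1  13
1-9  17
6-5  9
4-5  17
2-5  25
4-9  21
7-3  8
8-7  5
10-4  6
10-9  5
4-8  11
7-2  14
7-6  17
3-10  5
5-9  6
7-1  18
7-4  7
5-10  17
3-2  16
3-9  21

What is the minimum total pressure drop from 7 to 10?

Candidate routes:
7 - 8 - 10: 5+7 = 12
7 - 4 - 10: 7+6 = 13
7 - 3 - 10: 8+5 = 13
7 - 8 - 5 - 9 - 10: 5+6+6+5 = 22
The minimum is 12 kPa via 7 - 8 - 10.

12 kPa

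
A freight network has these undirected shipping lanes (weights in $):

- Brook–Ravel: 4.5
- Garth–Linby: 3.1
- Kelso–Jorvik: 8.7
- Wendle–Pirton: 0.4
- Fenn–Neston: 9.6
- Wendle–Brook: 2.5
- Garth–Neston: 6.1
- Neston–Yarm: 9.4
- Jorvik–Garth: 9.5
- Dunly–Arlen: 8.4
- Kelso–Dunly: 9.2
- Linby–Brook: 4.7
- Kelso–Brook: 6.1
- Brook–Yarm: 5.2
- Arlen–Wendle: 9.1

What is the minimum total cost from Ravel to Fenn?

$28

Candidate routes:
Ravel - Brook - Linby - Garth - Neston - Fenn: 4.5+4.7+3.1+6.1+9.6 = 28
Ravel - Brook - Kelso - Jorvik - Garth - Neston - Fenn: 4.5+6.1+8.7+9.5+6.1+9.6 = 44.5
Ravel - Brook - Yarm - Neston - Fenn: 4.5+5.2+9.4+9.6 = 28.7
Cheapest is Ravel - Brook - Linby - Garth - Neston - Fenn at $28.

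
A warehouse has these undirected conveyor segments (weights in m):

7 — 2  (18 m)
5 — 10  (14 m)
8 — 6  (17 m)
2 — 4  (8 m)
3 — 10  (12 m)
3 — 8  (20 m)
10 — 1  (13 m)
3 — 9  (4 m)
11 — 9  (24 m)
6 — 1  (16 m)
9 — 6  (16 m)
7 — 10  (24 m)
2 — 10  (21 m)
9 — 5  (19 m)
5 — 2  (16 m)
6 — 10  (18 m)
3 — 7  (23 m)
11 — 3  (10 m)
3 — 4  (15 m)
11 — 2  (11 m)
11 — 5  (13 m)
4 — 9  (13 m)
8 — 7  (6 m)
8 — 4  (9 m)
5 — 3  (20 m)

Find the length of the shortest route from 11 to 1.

Running Dijkstra from 11:
11: 0
3: 10  (via 11)
2: 11  (via 11)
5: 13  (via 11)
9: 14  (via 3)
4: 19  (via 2)
10: 22  (via 3)
8: 28  (via 4)
7: 29  (via 2)
6: 30  (via 9)
1: 35  (via 10)
Shortest route: 11–3–10–1 = 35 m.

35 m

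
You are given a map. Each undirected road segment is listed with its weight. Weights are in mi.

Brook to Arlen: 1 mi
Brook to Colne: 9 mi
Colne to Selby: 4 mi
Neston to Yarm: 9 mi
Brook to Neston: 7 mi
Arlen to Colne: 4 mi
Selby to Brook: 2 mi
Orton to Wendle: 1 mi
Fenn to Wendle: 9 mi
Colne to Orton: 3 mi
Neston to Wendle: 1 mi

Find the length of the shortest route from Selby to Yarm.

18 mi

Candidate routes:
Selby - Brook - Neston - Yarm: 2+7+9 = 18
Selby - Brook - Colne - Orton - Wendle - Neston - Yarm: 2+9+3+1+1+9 = 25
Selby - Colne - Arlen - Brook - Neston - Yarm: 4+4+1+7+9 = 25
Selby - Brook - Arlen - Colne - Orton - Wendle - Neston - Yarm: 2+1+4+3+1+1+9 = 21
The minimum is 18 mi via Selby - Brook - Neston - Yarm.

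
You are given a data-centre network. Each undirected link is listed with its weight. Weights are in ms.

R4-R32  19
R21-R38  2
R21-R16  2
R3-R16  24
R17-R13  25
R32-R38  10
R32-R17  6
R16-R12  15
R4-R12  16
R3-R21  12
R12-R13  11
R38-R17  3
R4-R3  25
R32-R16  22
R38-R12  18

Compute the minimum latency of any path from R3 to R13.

Running Dijkstra from R3:
R3: 0
R21: 12  (via R3)
R38: 14  (via R21)
R16: 14  (via R21)
R17: 17  (via R38)
R32: 23  (via R17)
R4: 25  (via R3)
R12: 29  (via R16)
R13: 40  (via R12)
Shortest route: R3 → R21 → R16 → R12 → R13 = 40 ms.

40 ms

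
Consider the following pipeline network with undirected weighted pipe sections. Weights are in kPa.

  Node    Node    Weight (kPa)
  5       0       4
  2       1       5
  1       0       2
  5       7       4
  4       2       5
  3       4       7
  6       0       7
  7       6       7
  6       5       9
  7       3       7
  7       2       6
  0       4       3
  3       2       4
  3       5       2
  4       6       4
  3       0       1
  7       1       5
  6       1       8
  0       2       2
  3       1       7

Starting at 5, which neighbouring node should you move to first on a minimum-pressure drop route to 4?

Compare a few routes:
5 - 0 - 4: 4+3 = 7
5 - 3 - 0 - 4: 2+1+3 = 6
5 - 3 - 4: 2+7 = 9
The minimum is 6 kPa via 5 - 3 - 0 - 4.
So from 5 the first move is to 3.

3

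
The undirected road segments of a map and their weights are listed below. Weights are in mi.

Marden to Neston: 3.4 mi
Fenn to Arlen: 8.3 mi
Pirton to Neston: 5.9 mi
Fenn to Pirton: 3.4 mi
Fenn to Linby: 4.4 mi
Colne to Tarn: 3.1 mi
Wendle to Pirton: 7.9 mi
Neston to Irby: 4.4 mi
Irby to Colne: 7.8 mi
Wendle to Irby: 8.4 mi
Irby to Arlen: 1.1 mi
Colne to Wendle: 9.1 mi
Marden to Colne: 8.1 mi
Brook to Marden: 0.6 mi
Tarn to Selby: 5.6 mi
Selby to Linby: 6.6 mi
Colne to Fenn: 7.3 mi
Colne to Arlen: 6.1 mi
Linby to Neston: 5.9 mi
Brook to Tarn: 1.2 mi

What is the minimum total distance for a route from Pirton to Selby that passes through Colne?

Best Pirton to Colne: Pirton–Fenn–Colne costing 10.7
Shortest Colne→Selby: Colne–Tarn–Selby = 8.7
Total via Colne: 10.7 + 8.7 = 19.4 mi.

19.4 mi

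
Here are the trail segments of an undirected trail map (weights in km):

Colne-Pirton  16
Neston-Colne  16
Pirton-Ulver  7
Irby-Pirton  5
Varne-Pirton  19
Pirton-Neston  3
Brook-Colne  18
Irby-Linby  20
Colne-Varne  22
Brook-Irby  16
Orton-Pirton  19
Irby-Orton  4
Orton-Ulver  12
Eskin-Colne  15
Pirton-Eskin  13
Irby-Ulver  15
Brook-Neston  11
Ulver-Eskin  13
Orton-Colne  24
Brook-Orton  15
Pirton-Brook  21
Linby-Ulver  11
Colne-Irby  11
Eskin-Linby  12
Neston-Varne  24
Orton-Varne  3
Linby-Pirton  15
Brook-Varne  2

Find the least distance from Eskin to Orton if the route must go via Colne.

30 km

Shortest Eskin→Colne: Eskin → Colne = 15
Best Colne to Orton: Colne → Irby → Orton costing 15
Total via Colne: 15 + 15 = 30 km.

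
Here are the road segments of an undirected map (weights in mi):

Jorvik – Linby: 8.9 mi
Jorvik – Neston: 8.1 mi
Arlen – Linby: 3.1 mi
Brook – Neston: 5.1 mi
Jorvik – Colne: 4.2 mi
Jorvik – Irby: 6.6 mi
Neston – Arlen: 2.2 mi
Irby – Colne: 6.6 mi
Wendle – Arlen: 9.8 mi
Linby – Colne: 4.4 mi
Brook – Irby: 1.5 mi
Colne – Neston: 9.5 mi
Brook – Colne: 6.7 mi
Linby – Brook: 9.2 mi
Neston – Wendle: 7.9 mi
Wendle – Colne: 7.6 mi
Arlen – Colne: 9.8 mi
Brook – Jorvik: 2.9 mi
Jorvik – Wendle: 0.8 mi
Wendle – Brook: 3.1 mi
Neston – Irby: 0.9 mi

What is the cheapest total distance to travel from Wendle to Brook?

3.1 mi

Shortest distances from Wendle:
Wendle: 0
Jorvik: 0.8  (via Wendle)
Brook: 3.1  (via Wendle)
Shortest route: Wendle–Brook = 3.1 mi.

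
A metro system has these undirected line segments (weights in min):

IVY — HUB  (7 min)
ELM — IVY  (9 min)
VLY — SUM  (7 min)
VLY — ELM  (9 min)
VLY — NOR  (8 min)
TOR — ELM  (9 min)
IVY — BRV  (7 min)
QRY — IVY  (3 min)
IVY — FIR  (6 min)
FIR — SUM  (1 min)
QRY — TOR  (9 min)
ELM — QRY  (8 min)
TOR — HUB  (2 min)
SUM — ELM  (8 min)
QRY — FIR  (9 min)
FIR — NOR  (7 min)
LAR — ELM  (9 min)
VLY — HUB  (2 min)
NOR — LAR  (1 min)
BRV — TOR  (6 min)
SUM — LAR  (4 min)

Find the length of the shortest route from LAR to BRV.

18 min

Candidate routes:
LAR–NOR–FIR–IVY–BRV: 1+7+6+7 = 21
LAR–NOR–VLY–HUB–TOR–BRV: 1+8+2+2+6 = 19
LAR–SUM–FIR–IVY–BRV: 4+1+6+7 = 18
Cheapest is LAR–SUM–FIR–IVY–BRV at 18 min.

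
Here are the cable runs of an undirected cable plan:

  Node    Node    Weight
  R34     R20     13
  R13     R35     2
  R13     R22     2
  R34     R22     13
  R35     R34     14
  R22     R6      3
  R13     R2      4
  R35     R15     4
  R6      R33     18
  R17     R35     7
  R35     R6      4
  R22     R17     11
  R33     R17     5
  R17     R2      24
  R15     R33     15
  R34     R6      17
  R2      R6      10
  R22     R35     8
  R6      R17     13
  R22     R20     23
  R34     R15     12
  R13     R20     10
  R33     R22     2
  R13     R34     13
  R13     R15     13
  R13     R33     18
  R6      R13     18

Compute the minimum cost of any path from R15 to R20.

16

Shortest distances from R15:
R15: 0
R35: 4  (via R15)
R13: 6  (via R35)
R22: 8  (via R13)
R6: 8  (via R35)
R2: 10  (via R13)
R33: 10  (via R22)
R17: 11  (via R35)
R34: 12  (via R15)
R20: 16  (via R13)
Shortest route: R15–R35–R13–R20 = 16.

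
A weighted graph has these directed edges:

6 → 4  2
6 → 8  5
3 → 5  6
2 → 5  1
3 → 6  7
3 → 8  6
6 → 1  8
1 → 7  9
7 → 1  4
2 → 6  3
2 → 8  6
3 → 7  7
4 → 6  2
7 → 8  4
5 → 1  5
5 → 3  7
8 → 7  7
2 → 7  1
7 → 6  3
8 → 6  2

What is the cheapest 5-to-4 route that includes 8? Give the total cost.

17

Shortest 5→8: 5 → 3 → 8 = 13
Best 8 to 4: 8 → 6 → 4 costing 4
Total via 8: 13 + 4 = 17.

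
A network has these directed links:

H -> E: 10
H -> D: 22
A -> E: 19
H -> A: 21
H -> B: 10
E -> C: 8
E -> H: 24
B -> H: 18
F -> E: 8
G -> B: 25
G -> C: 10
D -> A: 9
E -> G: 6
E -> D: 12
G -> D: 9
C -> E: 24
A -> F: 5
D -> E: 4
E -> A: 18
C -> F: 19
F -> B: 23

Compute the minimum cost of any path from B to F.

Shortest distances from B:
B: 0
H: 18  (via B)
E: 28  (via H)
G: 34  (via E)
C: 36  (via E)
A: 39  (via H)
D: 40  (via H)
F: 44  (via A)
Shortest route: B → H → A → F = 44.

44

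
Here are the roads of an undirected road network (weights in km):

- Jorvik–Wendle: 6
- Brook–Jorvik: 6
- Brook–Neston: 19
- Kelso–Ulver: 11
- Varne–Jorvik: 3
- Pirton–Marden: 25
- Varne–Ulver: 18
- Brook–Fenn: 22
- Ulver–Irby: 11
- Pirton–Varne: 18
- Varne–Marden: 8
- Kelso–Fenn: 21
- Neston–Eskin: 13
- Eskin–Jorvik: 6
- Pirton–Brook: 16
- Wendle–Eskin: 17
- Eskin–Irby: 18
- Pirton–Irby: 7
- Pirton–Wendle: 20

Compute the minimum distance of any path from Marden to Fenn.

Candidate routes:
Marden → Pirton → Brook → Fenn: 25+16+22 = 63
Marden → Varne → Jorvik → Brook → Fenn: 8+3+6+22 = 39
Marden → Varne → Ulver → Kelso → Fenn: 8+18+11+21 = 58
Cheapest is Marden → Varne → Jorvik → Brook → Fenn at 39 km.

39 km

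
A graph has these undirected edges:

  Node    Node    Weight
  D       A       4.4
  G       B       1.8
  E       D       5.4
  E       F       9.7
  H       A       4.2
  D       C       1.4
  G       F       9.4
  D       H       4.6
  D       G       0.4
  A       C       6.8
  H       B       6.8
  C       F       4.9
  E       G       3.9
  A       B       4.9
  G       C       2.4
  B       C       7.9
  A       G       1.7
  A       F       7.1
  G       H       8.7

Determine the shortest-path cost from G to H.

5

Shortest distances from G:
G: 0
D: 0.4  (via G)
A: 1.7  (via G)
B: 1.8  (via G)
C: 1.8  (via D)
E: 3.9  (via G)
H: 5  (via D)
Shortest route: G–D–H = 5.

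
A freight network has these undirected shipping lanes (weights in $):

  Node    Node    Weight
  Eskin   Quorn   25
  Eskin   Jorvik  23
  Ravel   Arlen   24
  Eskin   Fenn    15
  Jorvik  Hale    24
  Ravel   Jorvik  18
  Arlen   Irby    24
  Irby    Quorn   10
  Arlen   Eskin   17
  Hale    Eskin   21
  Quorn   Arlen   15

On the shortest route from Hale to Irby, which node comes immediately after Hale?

Eskin

Compare a few routes:
Hale - Eskin - Quorn - Irby: 21+25+10 = 56
Hale - Eskin - Arlen - Irby: 21+17+24 = 62
Cheapest is Hale - Eskin - Quorn - Irby at $56.
So from Hale the first move is to Eskin.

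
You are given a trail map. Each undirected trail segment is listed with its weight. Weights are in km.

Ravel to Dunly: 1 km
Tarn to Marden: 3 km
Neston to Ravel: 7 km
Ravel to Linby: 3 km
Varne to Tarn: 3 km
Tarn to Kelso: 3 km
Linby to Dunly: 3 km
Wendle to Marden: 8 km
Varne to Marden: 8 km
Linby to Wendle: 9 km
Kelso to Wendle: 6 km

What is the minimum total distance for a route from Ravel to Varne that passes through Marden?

26 km

Shortest Ravel→Marden: Ravel–Linby–Wendle–Marden = 20
Best Marden to Varne: Marden–Tarn–Varne costing 6
Total via Marden: 20 + 6 = 26 km.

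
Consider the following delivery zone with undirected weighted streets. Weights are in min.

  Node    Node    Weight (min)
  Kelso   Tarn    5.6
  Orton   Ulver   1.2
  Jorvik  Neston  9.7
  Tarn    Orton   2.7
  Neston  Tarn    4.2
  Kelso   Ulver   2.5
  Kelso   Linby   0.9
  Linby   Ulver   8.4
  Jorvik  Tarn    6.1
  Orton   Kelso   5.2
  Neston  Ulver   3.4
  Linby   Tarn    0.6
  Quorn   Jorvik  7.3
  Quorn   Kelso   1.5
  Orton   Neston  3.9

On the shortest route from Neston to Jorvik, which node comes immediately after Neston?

Candidate routes:
Neston → Tarn → Jorvik: 4.2+6.1 = 10.3
Neston → Ulver → Orton → Tarn → Jorvik: 3.4+1.2+2.7+6.1 = 13.4
Neston → Orton → Tarn → Jorvik: 3.9+2.7+6.1 = 12.7
Neston → Jorvik: 9.7 = 9.7
The minimum is 9.7 min via Neston → Jorvik.
So from Neston the first move is to Jorvik.

Jorvik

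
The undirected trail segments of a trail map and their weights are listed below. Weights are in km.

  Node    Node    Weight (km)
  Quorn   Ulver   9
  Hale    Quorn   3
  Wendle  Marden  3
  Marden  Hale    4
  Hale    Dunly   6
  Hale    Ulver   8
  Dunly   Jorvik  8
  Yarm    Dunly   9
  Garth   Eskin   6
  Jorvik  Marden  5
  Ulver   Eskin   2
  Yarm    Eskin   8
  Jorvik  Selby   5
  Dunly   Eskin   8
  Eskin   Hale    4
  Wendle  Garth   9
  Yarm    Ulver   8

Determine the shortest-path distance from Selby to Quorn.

Candidate routes:
Selby → Jorvik → Dunly → Hale → Quorn: 5+8+6+3 = 22
Selby → Jorvik → Marden → Hale → Quorn: 5+5+4+3 = 17
Selby → Jorvik → Dunly → Eskin → Hale → Quorn: 5+8+8+4+3 = 28
The minimum is 17 km via Selby → Jorvik → Marden → Hale → Quorn.

17 km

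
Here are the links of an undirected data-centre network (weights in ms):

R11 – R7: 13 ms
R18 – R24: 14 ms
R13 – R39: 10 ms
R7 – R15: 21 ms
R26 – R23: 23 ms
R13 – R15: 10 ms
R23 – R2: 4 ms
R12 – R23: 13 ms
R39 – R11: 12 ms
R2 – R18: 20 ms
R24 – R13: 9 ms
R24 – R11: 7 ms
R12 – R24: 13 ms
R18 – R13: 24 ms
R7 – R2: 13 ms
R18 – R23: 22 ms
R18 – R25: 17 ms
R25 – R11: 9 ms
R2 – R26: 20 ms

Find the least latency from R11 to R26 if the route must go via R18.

Best R11 to R18: R11 → R24 → R18 costing 21
Shortest R18→R26: R18 → R2 → R26 = 40
Total via R18: 21 + 40 = 61 ms.

61 ms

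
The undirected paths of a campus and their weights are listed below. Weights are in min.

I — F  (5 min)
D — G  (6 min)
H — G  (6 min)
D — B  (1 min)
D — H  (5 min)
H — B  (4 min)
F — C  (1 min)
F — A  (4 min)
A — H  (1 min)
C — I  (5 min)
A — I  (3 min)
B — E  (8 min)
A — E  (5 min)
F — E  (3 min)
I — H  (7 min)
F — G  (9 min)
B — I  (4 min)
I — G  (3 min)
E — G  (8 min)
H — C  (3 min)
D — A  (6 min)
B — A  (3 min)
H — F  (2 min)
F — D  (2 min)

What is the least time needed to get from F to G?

8 min

Enumerating some paths:
F - D - G: 2+6 = 8
F - H - A - I - G: 2+1+3+3 = 9
F - G: 9 = 9
F - C - I - G: 1+5+3 = 9
Cheapest is F - D - G at 8 min.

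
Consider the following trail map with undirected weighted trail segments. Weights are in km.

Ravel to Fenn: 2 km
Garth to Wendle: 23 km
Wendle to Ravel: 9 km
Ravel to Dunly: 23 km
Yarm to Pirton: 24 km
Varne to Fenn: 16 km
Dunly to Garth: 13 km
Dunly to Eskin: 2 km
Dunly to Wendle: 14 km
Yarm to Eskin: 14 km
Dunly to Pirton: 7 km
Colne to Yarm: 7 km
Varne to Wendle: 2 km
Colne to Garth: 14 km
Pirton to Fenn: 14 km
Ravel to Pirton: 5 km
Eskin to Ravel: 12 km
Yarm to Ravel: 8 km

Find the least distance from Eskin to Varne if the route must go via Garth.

Best Eskin to Garth: Eskin → Dunly → Garth costing 15
Shortest Garth→Varne: Garth → Wendle → Varne = 25
Total via Garth: 15 + 25 = 40 km.

40 km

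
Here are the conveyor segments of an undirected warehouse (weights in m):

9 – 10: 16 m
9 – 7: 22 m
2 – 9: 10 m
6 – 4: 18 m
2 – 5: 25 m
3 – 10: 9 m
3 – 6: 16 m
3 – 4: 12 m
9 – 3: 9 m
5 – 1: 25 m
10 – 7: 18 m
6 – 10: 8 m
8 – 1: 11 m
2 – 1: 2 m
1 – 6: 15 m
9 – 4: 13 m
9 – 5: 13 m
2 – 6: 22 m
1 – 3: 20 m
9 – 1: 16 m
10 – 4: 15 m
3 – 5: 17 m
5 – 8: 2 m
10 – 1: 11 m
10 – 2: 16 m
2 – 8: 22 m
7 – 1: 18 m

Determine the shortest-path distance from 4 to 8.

Enumerating some paths:
4 - 9 - 5 - 8: 13+13+2 = 28
4 - 3 - 5 - 8: 12+17+2 = 31
The minimum is 28 m via 4 - 9 - 5 - 8.

28 m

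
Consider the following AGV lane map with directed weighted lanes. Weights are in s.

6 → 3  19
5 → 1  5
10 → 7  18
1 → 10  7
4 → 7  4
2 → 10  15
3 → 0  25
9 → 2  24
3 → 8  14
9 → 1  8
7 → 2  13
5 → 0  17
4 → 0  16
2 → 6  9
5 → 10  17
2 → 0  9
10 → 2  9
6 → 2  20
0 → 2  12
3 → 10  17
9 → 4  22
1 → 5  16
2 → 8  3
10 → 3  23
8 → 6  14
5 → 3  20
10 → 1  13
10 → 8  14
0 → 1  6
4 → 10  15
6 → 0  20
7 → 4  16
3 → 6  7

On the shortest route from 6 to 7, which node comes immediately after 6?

Enumerating some paths:
6 - 3 - 10 - 7: 19+17+18 = 54
6 - 2 - 10 - 7: 20+15+18 = 53
6 - 0 - 1 - 10 - 7: 20+6+7+18 = 51
Cheapest is 6 - 0 - 1 - 10 - 7 at 51 s.
So from 6 the first move is to 0.

0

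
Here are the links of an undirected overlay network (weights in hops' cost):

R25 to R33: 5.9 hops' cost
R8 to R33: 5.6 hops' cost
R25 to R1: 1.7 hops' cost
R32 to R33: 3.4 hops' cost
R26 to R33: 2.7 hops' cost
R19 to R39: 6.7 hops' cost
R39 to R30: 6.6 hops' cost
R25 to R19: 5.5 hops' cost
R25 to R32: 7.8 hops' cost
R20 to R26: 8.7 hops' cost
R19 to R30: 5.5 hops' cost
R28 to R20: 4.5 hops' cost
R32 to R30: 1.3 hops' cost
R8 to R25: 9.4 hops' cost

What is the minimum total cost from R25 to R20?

17.3 hops' cost

Settle nodes by increasing distance from R25:
R25: 0
R1: 1.7  (via R25)
R19: 5.5  (via R25)
R33: 5.9  (via R25)
R32: 7.8  (via R25)
R26: 8.6  (via R33)
R30: 9.1  (via R32)
R8: 9.4  (via R25)
R39: 12.2  (via R19)
R20: 17.3  (via R26)
Shortest route: R25 → R33 → R26 → R20 = 17.3 hops' cost.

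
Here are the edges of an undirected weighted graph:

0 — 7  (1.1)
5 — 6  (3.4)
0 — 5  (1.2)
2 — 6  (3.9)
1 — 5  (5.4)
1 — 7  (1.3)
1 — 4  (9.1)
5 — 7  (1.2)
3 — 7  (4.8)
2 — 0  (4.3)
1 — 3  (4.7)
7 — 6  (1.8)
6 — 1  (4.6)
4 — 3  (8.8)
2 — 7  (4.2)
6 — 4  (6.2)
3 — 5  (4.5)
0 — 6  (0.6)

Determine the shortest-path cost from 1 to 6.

3

Shortest distances from 1:
1: 0
7: 1.3  (via 1)
0: 2.4  (via 7)
5: 2.5  (via 7)
6: 3  (via 0)
Shortest route: 1–7–0–6 = 3.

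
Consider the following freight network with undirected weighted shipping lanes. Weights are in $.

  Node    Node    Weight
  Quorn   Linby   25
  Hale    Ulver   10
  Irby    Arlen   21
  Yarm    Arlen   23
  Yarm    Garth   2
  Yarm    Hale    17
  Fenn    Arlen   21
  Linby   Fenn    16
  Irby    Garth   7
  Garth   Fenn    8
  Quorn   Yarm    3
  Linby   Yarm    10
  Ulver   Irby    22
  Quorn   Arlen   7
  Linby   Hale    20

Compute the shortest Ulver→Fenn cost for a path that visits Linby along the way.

$46

Shortest Ulver→Linby: Ulver → Hale → Linby = 30
Shortest Linby→Fenn: Linby → Fenn = 16
Total via Linby: 30 + 16 = $46.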